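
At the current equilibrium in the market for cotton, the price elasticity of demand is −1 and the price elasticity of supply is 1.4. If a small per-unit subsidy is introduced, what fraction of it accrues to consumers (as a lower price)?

Consumer share = 7/12

For a small subsidy around the equilibrium, the benefit split depends on the relative slopes, which at a point are proportional to the elasticities.
Buyer share = εs/(εs + |εd|) = 1.4/(1.4 + 1) = 7/12; seller share = |εd|/(εs + |εd|) = 5/12.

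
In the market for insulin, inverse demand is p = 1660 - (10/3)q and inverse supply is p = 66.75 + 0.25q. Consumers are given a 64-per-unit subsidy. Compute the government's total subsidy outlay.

Pre-subsidy: 1660 - (10/3)q = 66.75 + 0.25q gives q* = 19119/43 and p* = 7650/43.
With the rebate, buyers effectively pay pb = ps − 64, where ps is the price sellers receive.
On the curves, pb = 1660 - (10/3)q and ps = 66.75 + 0.25q; the wedge ps − pb = 64 gives 66.75 + 0.25q − (1660 - (10/3)q) = 64, so q' = 19887/43.
Then pb = 1660 − (10/3)·(19887/43) = 5090/43 and ps = 66.75 + 0.25·(19887/43) = 7842/43.
Government outlay = subsidy × quantity = 64 × 19887/43 = 1272768/43.

Government cost = 1272768/43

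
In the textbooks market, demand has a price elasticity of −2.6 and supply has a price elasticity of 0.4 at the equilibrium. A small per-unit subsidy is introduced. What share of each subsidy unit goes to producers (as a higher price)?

Producer share = 13/15

For a small subsidy around the equilibrium, the benefit split depends on the relative slopes, which at a point are proportional to the elasticities.
Buyer share = εs/(εs + |εd|) = 0.4/(0.4 + 2.6) = 2/15; seller share = |εd|/(εs + |εd|) = 13/15.
So producers capture 13/15 of the subsidy.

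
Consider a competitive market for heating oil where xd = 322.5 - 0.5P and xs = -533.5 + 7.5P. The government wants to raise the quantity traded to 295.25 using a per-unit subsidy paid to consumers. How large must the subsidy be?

At x = 295.25, invert demand for the buyer price: Pb = (322.5 − 295.25)/0.5 = 54.5; invert supply for the seller price: Ps = (295.25 − (-533.5))/7.5 = 110.5.
The subsidy must fill the gap: s = Ps − Pb = 110.5 − 54.5 = 56.

Required subsidy s = 56 per unit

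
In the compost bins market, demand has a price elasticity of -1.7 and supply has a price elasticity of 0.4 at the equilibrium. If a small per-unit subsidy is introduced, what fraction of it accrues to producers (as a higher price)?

For a small subsidy around the equilibrium, the benefit split depends on the relative slopes, which at a point are proportional to the elasticities.
Buyer share = εs/(εs + |εd|) = 0.4/(0.4 + 1.7) = 4/21; seller share = |εd|/(εs + |εd|) = 17/21.
So producers capture 17/21 of the subsidy.

Producer share = 17/21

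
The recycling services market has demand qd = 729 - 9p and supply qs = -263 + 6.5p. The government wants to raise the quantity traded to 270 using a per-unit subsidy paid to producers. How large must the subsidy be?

Required subsidy s = 31 per unit

At q = 270, invert demand for the buyer price: pb = (729 − 270)/9 = 51; invert supply for the seller price: ps = (270 − (-263))/6.5 = 82.
The subsidy must fill the gap: s = ps − pb = 82 − 51 = 31.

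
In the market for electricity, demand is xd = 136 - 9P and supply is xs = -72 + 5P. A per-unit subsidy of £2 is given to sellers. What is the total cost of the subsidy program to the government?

Government cost = 122/7

Pre-subsidy: 136 - 9P = -72 + 5P gives P* = 104/7, x* = 16/7.
With the subsidy, sellers receive Ps = Pb + 2 for each unit, where Pb is the price buyers pay.
Supply in terms of Pb becomes xs = -72 + 5(Pb + 2) = -62 + 5Pb. Setting this equal to demand: 136 - 9Pb = -62 + 5Pb, so Pb = 99/7.
Sellers receive Ps = 99/7 + 2 = 113/7; x' = 136 − 9·(99/7) = 61/7.
Government outlay = subsidy × quantity = 2 × 61/7 = 122/7.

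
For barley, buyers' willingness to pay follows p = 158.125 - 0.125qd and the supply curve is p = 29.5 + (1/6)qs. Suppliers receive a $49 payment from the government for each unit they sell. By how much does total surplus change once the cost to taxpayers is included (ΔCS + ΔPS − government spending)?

Net change in total surplus = -$4116

Pre-subsidy: 158.125 - 0.125q = 29.5 + (1/6)q gives q* = 441 and p* = 103.
With the subsidy, sellers receive ps = pb + 49 for each unit, where pb is the price buyers pay.
On the curves, pb = 158.125 - 0.125q and ps = 29.5 + (1/6)q; the wedge ps − pb = 49 gives 29.5 + (1/6)q − (158.125 - 0.125q) = 49, so q' = 609.
Then pb = 158.125 − 0.125·609 = 82 and ps = 29.5 + (1/6)·609 = 131.
ΔCS = ½(441 + 609)(103 − 82) = 11025; ΔPS = ½(441 + 609)(131 − 103) = 14700.
Government spending = 49 × 609 = 29841.
Net change = 11025 + 14700 − 29841 = -4116. The loss equals the DWL triangle ½·49·168.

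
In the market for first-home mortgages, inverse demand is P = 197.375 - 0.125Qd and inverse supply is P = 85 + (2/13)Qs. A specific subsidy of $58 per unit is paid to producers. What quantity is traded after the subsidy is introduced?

Pre-subsidy: 197.375 - 0.125Q = 85 + (2/13)Q gives Q* = 403 and P* = 147.
With the subsidy, sellers receive Ps = Pb + 58 for each unit, where Pb is the price buyers pay.
On the curves, Pb = 197.375 - 0.125Q and Ps = 85 + (2/13)Q; the wedge Ps − Pb = 58 gives 85 + (2/13)Q − (197.375 - 0.125Q) = 58, so Q' = 611.
Then Pb = 197.375 − 0.125·611 = 121 and Ps = 85 + (2/13)·611 = 179.

Q' = 611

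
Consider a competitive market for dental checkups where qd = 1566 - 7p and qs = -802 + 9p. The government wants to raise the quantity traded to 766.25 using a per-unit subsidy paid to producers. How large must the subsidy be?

At q = 766.25, invert demand for the buyer price: pb = (1566 − 766.25)/7 = 114.25; invert supply for the seller price: ps = (766.25 − (-802))/9 = 174.25.
The subsidy must fill the gap: s = ps − pb = 174.25 − 114.25 = 60.

Required subsidy s = 60 per unit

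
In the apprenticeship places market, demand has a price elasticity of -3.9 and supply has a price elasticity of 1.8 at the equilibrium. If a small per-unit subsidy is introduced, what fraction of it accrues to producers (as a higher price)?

For a small subsidy around the equilibrium, the benefit split depends on the relative slopes, which at a point are proportional to the elasticities.
Buyer share = εs/(εs + |εd|) = 1.8/(1.8 + 3.9) = 6/19; seller share = |εd|/(εs + |εd|) = 13/19.
So producers capture 13/19 of the subsidy.

Producer share = 13/19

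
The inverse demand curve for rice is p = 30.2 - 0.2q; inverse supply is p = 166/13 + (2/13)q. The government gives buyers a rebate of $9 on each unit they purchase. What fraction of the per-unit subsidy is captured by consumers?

Pre-subsidy: 30.2 - 0.2q = 166/13 + (2/13)q gives q* = 1133/23 and p* = 468/23.
With the rebate, buyers effectively pay pb = ps − 9, where ps is the price sellers receive.
On the curves, pb = 30.2 - 0.2q and ps = 166/13 + (2/13)q; the wedge ps − pb = 9 gives 166/13 + (2/13)q − (30.2 - 0.2q) = 9, so q' = 1718/23.
Then pb = 30.2 − 0.2·(1718/23) = 351/23 and ps = 166/13 + (2/13)·(1718/23) = 558/23.
Buyers' price falls by p* − pb = 468/23 − 351/23 = 117/23; sellers' price rises by ps − p* = 558/23 − 468/23 = 90/23.
So consumers capture (117/23)/9 = 13/23 of each unit of subsidy.

Consumer share = 13/23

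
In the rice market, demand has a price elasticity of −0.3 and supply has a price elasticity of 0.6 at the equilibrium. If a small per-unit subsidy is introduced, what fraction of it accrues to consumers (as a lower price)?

Consumer share = 2/3

For a small subsidy around the equilibrium, the benefit split depends on the relative slopes, which at a point are proportional to the elasticities.
Buyer share = εs/(εs + |εd|) = 0.6/(0.6 + 0.3) = 2/3; seller share = |εd|/(εs + |εd|) = 1/3.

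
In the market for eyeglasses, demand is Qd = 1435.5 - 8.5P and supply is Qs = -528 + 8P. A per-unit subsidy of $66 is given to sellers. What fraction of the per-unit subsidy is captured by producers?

Producer share = 17/33

Pre-subsidy: 1435.5 - 8.5P = -528 + 8P gives P* = 119, Q* = 424.
With the subsidy, sellers receive Ps = Pb + 66 for each unit, where Pb is the price buyers pay.
Supply in terms of Pb becomes Qs = -528 + 8(Pb + 66) = 0 + 8Pb. Setting this equal to demand: 1435.5 - 8.5Pb = 0 + 8Pb, so Pb = 87.
Sellers receive Ps = 87 + 66 = 153; Q' = 1435.5 − 8.5·87 = 696.
Buyers' price falls by P* − Pb = 119 − 87 = 32; sellers' price rises by Ps − P* = 153 − 119 = 34.
So producers capture 34/66 = 17/33 of each unit of subsidy.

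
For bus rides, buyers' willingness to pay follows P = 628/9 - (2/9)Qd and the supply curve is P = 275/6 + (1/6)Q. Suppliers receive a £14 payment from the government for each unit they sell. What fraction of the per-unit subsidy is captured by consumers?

Pre-subsidy: 628/9 - (2/9)Q = 275/6 + (1/6)Q gives Q* = 431/7 and P* = 1178/21.
With the subsidy, sellers receive Ps = Pb + 14 for each unit, where Pb is the price buyers pay.
On the curves, Pb = 628/9 - (2/9)Q and Ps = 275/6 + (1/6)Q; the wedge Ps − Pb = 14 gives 275/6 + (1/6)Q − (628/9 - (2/9)Q) = 14, so Q' = 683/7.
Then Pb = 628/9 − (2/9)·(683/7) = 1010/21 and Ps = 275/6 + (1/6)·(683/7) = 1304/21.
Buyers' price falls by P* − Pb = 1178/21 − 1010/21 = 8; sellers' price rises by Ps − P* = 1304/21 − 1178/21 = 6.
So consumers capture 8/14 = 4/7 of each unit of subsidy.

Consumer share = 4/7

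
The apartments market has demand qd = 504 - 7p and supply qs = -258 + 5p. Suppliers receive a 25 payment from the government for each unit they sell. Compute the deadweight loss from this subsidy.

Deadweight loss = 21875/24

Pre-subsidy: 504 - 7p = -258 + 5p gives p* = 63.5, q* = 59.5.
With the subsidy, sellers receive ps = pb + 25 for each unit, where pb is the price buyers pay.
Supply in terms of pb becomes qs = -258 + 5(pb + 25) = -133 + 5pb. Setting this equal to demand: 504 - 7pb = -133 + 5pb, so pb = 637/12.
Sellers receive ps = 637/12 + 25 = 937/12; q' = 504 − 7·(637/12) = 1589/12.
The subsidy expands output by 1589/12 − 59.5 = 875/12 past the efficient level; on those units the gap between marginal cost and willingness to pay runs from 0 up to 25.
DWL = ½ × 25 × 875/12 = 21875/24.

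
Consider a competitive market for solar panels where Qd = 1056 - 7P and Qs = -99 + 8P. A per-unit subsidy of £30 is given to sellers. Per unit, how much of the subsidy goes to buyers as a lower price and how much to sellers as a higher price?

Pre-subsidy: 1056 - 7P = -99 + 8P gives P* = 77, Q* = 517.
With the subsidy, sellers receive Ps = Pb + 30 for each unit, where Pb is the price buyers pay.
Supply in terms of Pb becomes Qs = -99 + 8(Pb + 30) = 141 + 8Pb. Setting this equal to demand: 1056 - 7Pb = 141 + 8Pb, so Pb = 61.
Sellers receive Ps = 61 + 30 = 91; Q' = 1056 − 7·61 = 629.
Buyers' price falls by P* − Pb = 77 − 61 = 16; sellers' price rises by Ps − P* = 91 − 77 = 14.

Buyers gain £16 per unit; sellers gain £14 per unit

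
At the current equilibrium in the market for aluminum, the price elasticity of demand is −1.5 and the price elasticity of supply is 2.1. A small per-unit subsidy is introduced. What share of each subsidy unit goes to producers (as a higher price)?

For a small subsidy around the equilibrium, the benefit split depends on the relative slopes, which at a point are proportional to the elasticities.
Buyer share = εs/(εs + |εd|) = 2.1/(2.1 + 1.5) = 7/12; seller share = |εd|/(εs + |εd|) = 5/12.
So producers capture 5/12 of the subsidy.

Producer share = 5/12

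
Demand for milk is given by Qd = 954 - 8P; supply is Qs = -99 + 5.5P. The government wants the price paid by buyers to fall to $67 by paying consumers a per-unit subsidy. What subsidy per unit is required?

Required subsidy s = $27 per unit

At a buyer price of 67, quantity demanded is 954 − 8·67 = 418.
Sellers supply 418 only when they receive Ps with -99 + 5.5·Ps = 418, i.e. Ps = 94.
s = Ps − Pb = 94 − 67 = 27.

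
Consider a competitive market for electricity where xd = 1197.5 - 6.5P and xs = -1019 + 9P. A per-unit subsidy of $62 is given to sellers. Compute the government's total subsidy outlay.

Government cost = $31124

Pre-subsidy: 1197.5 - 6.5P = -1019 + 9P gives P* = 143, x* = 268.
With the subsidy, sellers receive Ps = Pb + 62 for each unit, where Pb is the price buyers pay.
Supply in terms of Pb becomes xs = -1019 + 9(Pb + 62) = -461 + 9Pb. Setting this equal to demand: 1197.5 - 6.5Pb = -461 + 9Pb, so Pb = 107.
Sellers receive Ps = 107 + 62 = 169; x' = 1197.5 − 6.5·107 = 502.
Government outlay = subsidy × quantity = 62 × 502 = 31124.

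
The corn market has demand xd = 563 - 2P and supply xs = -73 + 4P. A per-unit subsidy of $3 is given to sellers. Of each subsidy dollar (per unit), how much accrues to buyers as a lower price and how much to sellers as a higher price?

Buyers gain $2 per unit; sellers gain $1 per unit

Pre-subsidy: 563 - 2P = -73 + 4P gives P* = 106, x* = 351.
With the subsidy, sellers receive Ps = Pb + 3 for each unit, where Pb is the price buyers pay.
Supply in terms of Pb becomes xs = -73 + 4(Pb + 3) = -61 + 4Pb. Setting this equal to demand: 563 - 2Pb = -61 + 4Pb, so Pb = 104.
Sellers receive Ps = 104 + 3 = 107; x' = 563 − 2·104 = 355.
Buyers' price falls by P* − Pb = 106 − 104 = 2; sellers' price rises by Ps − P* = 107 − 106 = 1.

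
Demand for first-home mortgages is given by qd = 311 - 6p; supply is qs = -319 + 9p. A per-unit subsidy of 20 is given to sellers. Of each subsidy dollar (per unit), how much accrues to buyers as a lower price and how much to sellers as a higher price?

Pre-subsidy: 311 - 6p = -319 + 9p gives p* = 42, q* = 59.
With the subsidy, sellers receive ps = pb + 20 for each unit, where pb is the price buyers pay.
Supply in terms of pb becomes qs = -319 + 9(pb + 20) = -139 + 9pb. Setting this equal to demand: 311 - 6pb = -139 + 9pb, so pb = 30.
Sellers receive ps = 30 + 20 = 50; q' = 311 − 6·30 = 131.
Buyers' price falls by p* − pb = 42 − 30 = 12; sellers' price rises by ps − p* = 50 − 42 = 8.

Buyers gain 12 per unit; sellers gain 8 per unit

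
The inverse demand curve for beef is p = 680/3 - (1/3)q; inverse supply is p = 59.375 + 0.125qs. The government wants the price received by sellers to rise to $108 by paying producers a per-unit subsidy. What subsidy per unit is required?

At a seller price of 108, quantity supplied is -475 + 8·108 = 389.
Buyers absorb 389 only when they pay pb = 680/3 − (1/3)·389 = 97.
s = ps − pb = 108 − 97 = 11.

Required subsidy s = $11 per unit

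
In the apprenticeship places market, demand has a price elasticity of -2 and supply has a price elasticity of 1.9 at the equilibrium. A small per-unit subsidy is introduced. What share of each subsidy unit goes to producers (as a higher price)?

For a small subsidy around the equilibrium, the benefit split depends on the relative slopes, which at a point are proportional to the elasticities.
Buyer share = εs/(εs + |εd|) = 1.9/(1.9 + 2) = 19/39; seller share = |εd|/(εs + |εd|) = 20/39.
So producers capture 20/39 of the subsidy.

Producer share = 20/39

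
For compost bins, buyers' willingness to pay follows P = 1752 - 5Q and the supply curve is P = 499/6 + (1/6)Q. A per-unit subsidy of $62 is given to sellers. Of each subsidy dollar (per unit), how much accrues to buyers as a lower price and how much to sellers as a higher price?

Pre-subsidy: 1752 - 5Q = 499/6 + (1/6)Q gives Q* = 323 and P* = 137.
With the subsidy, sellers receive Ps = Pb + 62 for each unit, where Pb is the price buyers pay.
On the curves, Pb = 1752 - 5Q and Ps = 499/6 + (1/6)Q; the wedge Ps − Pb = 62 gives 499/6 + (1/6)Q − (1752 - 5Q) = 62, so Q' = 335.
Then Pb = 1752 − 5·335 = 77 and Ps = 499/6 + (1/6)·335 = 139.
Buyers' price falls by P* − Pb = 137 − 77 = 60; sellers' price rises by Ps − P* = 139 − 137 = 2.

Buyers gain $60 per unit; sellers gain $2 per unit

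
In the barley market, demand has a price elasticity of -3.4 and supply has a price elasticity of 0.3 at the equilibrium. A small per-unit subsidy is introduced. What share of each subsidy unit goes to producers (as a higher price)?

Producer share = 34/37

For a small subsidy around the equilibrium, the benefit split depends on the relative slopes, which at a point are proportional to the elasticities.
Buyer share = εs/(εs + |εd|) = 0.3/(0.3 + 3.4) = 3/37; seller share = |εd|/(εs + |εd|) = 34/37.
So producers capture 34/37 of the subsidy.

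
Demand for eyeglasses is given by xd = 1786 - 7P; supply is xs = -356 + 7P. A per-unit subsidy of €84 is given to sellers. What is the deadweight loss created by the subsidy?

Deadweight loss = €12348

Pre-subsidy: 1786 - 7P = -356 + 7P gives P* = 153, x* = 715.
With the subsidy, sellers receive Ps = Pb + 84 for each unit, where Pb is the price buyers pay.
Supply in terms of Pb becomes xs = -356 + 7(Pb + 84) = 232 + 7Pb. Setting this equal to demand: 1786 - 7Pb = 232 + 7Pb, so Pb = 111.
Sellers receive Ps = 111 + 84 = 195; x' = 1786 − 7·111 = 1009.
The subsidy expands output by 1009 − 715 = 294 past the efficient level; on those units the gap between marginal cost and willingness to pay runs from 0 up to 84.
DWL = ½ × 84 × 294 = 12348.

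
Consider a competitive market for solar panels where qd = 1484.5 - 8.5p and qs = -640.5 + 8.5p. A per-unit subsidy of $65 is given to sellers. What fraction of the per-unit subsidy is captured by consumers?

Consumer share = 0.5

Pre-subsidy: 1484.5 - 8.5p = -640.5 + 8.5p gives p* = 125, q* = 422.
With the subsidy, sellers receive ps = pb + 65 for each unit, where pb is the price buyers pay.
Supply in terms of pb becomes qs = -640.5 + 8.5(pb + 65) = -88 + 8.5pb. Setting this equal to demand: 1484.5 - 8.5pb = -88 + 8.5pb, so pb = 92.5.
Sellers receive ps = 92.5 + 65 = 157.5; q' = 1484.5 − 8.5·92.5 = 698.25.
Buyers' price falls by p* − pb = 125 − 92.5 = 32.5; sellers' price rises by ps − p* = 157.5 − 125 = 32.5.
So consumers capture 32.5/65 = 0.5 of each unit of subsidy.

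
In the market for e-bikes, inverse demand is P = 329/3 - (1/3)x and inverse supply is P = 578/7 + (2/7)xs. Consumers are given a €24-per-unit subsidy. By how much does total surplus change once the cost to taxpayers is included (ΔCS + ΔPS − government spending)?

Net change in total surplus = -6048/13

Pre-subsidy: 329/3 - (1/3)x = 578/7 + (2/7)x gives x* = 569/13 and P* = 1236/13.
With the rebate, buyers effectively pay Pb = Ps − 24, where Ps is the price sellers receive.
On the curves, Pb = 329/3 - (1/3)x and Ps = 578/7 + (2/7)x; the wedge Ps − Pb = 24 gives 578/7 + (2/7)x − (329/3 - (1/3)x) = 24, so x' = 1073/13.
Then Pb = 329/3 − (1/3)·(1073/13) = 1068/13 and Ps = 578/7 + (2/7)·(1073/13) = 1380/13.
ΔCS = ½(569/13 + 1073/13)(1236/13 − 1068/13) = 137928/169; ΔPS = ½(569/13 + 1073/13)(1380/13 − 1236/13) = 118224/169.
Government spending = 24 × 1073/13 = 25752/13.
Net change = 137928/169 + 118224/169 − 25752/13 = -6048/13. The loss equals the DWL triangle ½·24·504/13.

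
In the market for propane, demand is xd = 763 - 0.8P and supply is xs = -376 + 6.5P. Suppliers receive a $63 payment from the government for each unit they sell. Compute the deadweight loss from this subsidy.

Deadweight loss = 103194/73

Pre-subsidy: 763 - 0.8P = -376 + 6.5P gives P* = 11390/73, x* = 46587/73.
With the subsidy, sellers receive Ps = Pb + 63 for each unit, where Pb is the price buyers pay.
Supply in terms of Pb becomes xs = -376 + 6.5(Pb + 63) = 33.5 + 6.5Pb. Setting this equal to demand: 763 - 0.8Pb = 33.5 + 6.5Pb, so Pb = 7295/73.
Sellers receive Ps = 7295/73 + 63 = 11894/73; x' = 763 − 0.8·(7295/73) = 49863/73.
The subsidy expands output by 49863/73 − 46587/73 = 3276/73 past the efficient level; on those units the gap between marginal cost and willingness to pay runs from 0 up to 63.
DWL = ½ × 63 × 3276/73 = 103194/73.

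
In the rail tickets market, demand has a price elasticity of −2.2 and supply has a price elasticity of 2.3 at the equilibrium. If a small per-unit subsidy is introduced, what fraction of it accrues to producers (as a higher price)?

For a small subsidy around the equilibrium, the benefit split depends on the relative slopes, which at a point are proportional to the elasticities.
Buyer share = εs/(εs + |εd|) = 2.3/(2.3 + 2.2) = 23/45; seller share = |εd|/(εs + |εd|) = 22/45.
So producers capture 22/45 of the subsidy.

Producer share = 22/45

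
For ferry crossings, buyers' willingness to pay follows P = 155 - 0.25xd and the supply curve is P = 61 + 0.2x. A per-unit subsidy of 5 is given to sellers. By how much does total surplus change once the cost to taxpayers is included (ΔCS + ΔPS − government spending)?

Net change in total surplus = -250/9

Pre-subsidy: 155 - 0.25x = 61 + 0.2x gives x* = 1880/9 and P* = 925/9.
With the subsidy, sellers receive Ps = Pb + 5 for each unit, where Pb is the price buyers pay.
On the curves, Pb = 155 - 0.25x and Ps = 61 + 0.2x; the wedge Ps − Pb = 5 gives 61 + 0.2x − (155 - 0.25x) = 5, so x' = 220.
Then Pb = 155 − 0.25·220 = 100 and Ps = 61 + 0.2·220 = 105.
ΔCS = ½(1880/9 + 220)(925/9 − 100) = 48250/81; ΔPS = ½(1880/9 + 220)(105 − 925/9) = 38600/81.
Government spending = 5 × 220 = 1100.
Net change = 48250/81 + 38600/81 − 1100 = -250/9. The loss equals the DWL triangle ½·5·100/9.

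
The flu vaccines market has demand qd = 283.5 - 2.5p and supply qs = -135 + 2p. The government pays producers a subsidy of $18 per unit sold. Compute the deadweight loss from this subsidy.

Deadweight loss = $180

Pre-subsidy: 283.5 - 2.5p = -135 + 2p gives p* = 93, q* = 51.
With the subsidy, sellers receive ps = pb + 18 for each unit, where pb is the price buyers pay.
Supply in terms of pb becomes qs = -135 + 2(pb + 18) = -99 + 2pb. Setting this equal to demand: 283.5 - 2.5pb = -99 + 2pb, so pb = 85.
Sellers receive ps = 85 + 18 = 103; q' = 283.5 − 2.5·85 = 71.
The subsidy expands output by 71 − 51 = 20 past the efficient level; on those units the gap between marginal cost and willingness to pay runs from 0 up to 18.
DWL = ½ × 18 × 20 = 180.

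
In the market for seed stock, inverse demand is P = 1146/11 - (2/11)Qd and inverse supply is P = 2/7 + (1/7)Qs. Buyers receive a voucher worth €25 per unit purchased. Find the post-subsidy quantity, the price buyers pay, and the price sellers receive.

Q' = 397; buyers pay €32; sellers receive €57

Pre-subsidy: 1146/11 - (2/11)Q = 2/7 + (1/7)Q gives Q* = 320 and P* = 46.
With the rebate, buyers effectively pay Pb = Ps − 25, where Ps is the price sellers receive.
On the curves, Pb = 1146/11 - (2/11)Q and Ps = 2/7 + (1/7)Q; the wedge Ps − Pb = 25 gives 2/7 + (1/7)Q − (1146/11 - (2/11)Q) = 25, so Q' = 397.
Then Pb = 1146/11 − (2/11)·397 = 32 and Ps = 2/7 + (1/7)·397 = 57.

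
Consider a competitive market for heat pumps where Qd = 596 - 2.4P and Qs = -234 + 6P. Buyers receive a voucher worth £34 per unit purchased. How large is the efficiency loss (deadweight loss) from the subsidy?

Deadweight loss = 6936/7

Pre-subsidy: 596 - 2.4P = -234 + 6P gives P* = 2075/21, Q* = 2512/7.
With the rebate, buyers effectively pay Pb = Ps − 34, where Ps is the price sellers receive.
Demand in terms of Ps becomes Qd = 596 − 2.4(Ps − 34) = 677.6 - 2.4Ps. Setting this equal to supply: 677.6 - 2.4Ps = -234 + 6Ps, so Ps = 2279/21.
Buyers pay Pb = 2279/21 − 34 = 1565/21; Q' = -234 + 6·(2279/21) = 2920/7.
The subsidy expands output by 2920/7 − 2512/7 = 408/7 past the efficient level; on those units the gap between marginal cost and willingness to pay runs from 0 up to 34.
DWL = ½ × 34 × 408/7 = 6936/7.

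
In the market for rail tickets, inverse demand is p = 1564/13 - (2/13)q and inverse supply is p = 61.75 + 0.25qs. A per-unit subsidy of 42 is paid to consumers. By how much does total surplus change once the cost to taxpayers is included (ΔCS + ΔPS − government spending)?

Pre-subsidy: 1564/13 - (2/13)q = 61.75 + 0.25q gives q* = 145 and p* = 98.
With the rebate, buyers effectively pay pb = ps − 42, where ps is the price sellers receive.
On the curves, pb = 1564/13 - (2/13)q and ps = 61.75 + 0.25q; the wedge ps − pb = 42 gives 61.75 + 0.25q − (1564/13 - (2/13)q) = 42, so q' = 249.
Then pb = 1564/13 − (2/13)·249 = 82 and ps = 61.75 + 0.25·249 = 124.
ΔCS = ½(145 + 249)(98 − 82) = 3152; ΔPS = ½(145 + 249)(124 − 98) = 5122.
Government spending = 42 × 249 = 10458.
Net change = 3152 + 5122 − 10458 = -2184. The loss equals the DWL triangle ½·42·104.

Net change in total surplus = -2184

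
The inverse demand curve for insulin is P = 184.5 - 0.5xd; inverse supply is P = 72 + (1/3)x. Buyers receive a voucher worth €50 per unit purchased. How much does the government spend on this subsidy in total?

Pre-subsidy: 184.5 - 0.5x = 72 + (1/3)x gives x* = 135 and P* = 117.
With the rebate, buyers effectively pay Pb = Ps − 50, where Ps is the price sellers receive.
On the curves, Pb = 184.5 - 0.5x and Ps = 72 + (1/3)x; the wedge Ps − Pb = 50 gives 72 + (1/3)x − (184.5 - 0.5x) = 50, so x' = 195.
Then Pb = 184.5 − 0.5·195 = 87 and Ps = 72 + (1/3)·195 = 137.
Government outlay = subsidy × quantity = 50 × 195 = 9750.

Government cost = €9750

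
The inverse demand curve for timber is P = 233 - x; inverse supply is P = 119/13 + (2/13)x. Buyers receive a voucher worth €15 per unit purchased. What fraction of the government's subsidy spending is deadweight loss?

DWL / government spending = 13/414

Pre-subsidy: 233 - x = 119/13 + (2/13)x gives x* = 194 and P* = 39.
With the rebate, buyers effectively pay Pb = Ps − 15, where Ps is the price sellers receive.
On the curves, Pb = 233 - x and Ps = 119/13 + (2/13)x; the wedge Ps − Pb = 15 gives 119/13 + (2/13)x − (233 - x) = 15, so x' = 207.
Then Pb = 233 − 1·207 = 26 and Ps = 119/13 + (2/13)·207 = 41.
ΔCS = ½(194 + 207)(39 − 26) = 2606.5; ΔPS = ½(194 + 207)(41 − 39) = 401.
Government spending = 15 × 207 = 3105.
DWL = ½ × 15 × (207 − 194) = 97.5; fraction = 97.5 / 3105 = 13/414.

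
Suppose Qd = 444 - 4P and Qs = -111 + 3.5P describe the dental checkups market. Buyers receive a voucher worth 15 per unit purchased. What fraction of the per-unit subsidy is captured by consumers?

Pre-subsidy: 444 - 4P = -111 + 3.5P gives P* = 74, Q* = 148.
With the rebate, buyers effectively pay Pb = Ps − 15, where Ps is the price sellers receive.
Demand in terms of Ps becomes Qd = 444 − 4(Ps − 15) = 504 - 4Ps. Setting this equal to supply: 504 - 4Ps = -111 + 3.5Ps, so Ps = 82.
Buyers pay Pb = 82 − 15 = 67; Q' = -111 + 3.5·82 = 176.
Buyers' price falls by P* − Pb = 74 − 67 = 7; sellers' price rises by Ps − P* = 82 − 74 = 8.
So consumers capture 7/15 = 7/15 of each unit of subsidy.

Consumer share = 7/15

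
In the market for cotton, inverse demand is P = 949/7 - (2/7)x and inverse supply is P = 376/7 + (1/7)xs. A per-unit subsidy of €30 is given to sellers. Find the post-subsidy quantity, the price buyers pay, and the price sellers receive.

Pre-subsidy: 949/7 - (2/7)x = 376/7 + (1/7)x gives x* = 191 and P* = 81.
With the subsidy, sellers receive Ps = Pb + 30 for each unit, where Pb is the price buyers pay.
On the curves, Pb = 949/7 - (2/7)x and Ps = 376/7 + (1/7)x; the wedge Ps − Pb = 30 gives 376/7 + (1/7)x − (949/7 - (2/7)x) = 30, so x' = 261.
Then Pb = 949/7 − (2/7)·261 = 61 and Ps = 376/7 + (1/7)·261 = 91.

x' = 261; buyers pay €61; sellers receive €91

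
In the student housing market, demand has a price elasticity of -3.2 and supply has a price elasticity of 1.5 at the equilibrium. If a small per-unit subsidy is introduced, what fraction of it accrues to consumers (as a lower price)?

Consumer share = 15/47

For a small subsidy around the equilibrium, the benefit split depends on the relative slopes, which at a point are proportional to the elasticities.
Buyer share = εs/(εs + |εd|) = 1.5/(1.5 + 3.2) = 15/47; seller share = |εd|/(εs + |εd|) = 32/47.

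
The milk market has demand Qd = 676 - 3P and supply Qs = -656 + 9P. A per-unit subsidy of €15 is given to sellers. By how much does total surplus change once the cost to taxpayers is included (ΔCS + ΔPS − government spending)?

Net change in total surplus = -€253.125

Pre-subsidy: 676 - 3P = -656 + 9P gives P* = 111, Q* = 343.
With the subsidy, sellers receive Ps = Pb + 15 for each unit, where Pb is the price buyers pay.
Supply in terms of Pb becomes Qs = -656 + 9(Pb + 15) = -521 + 9Pb. Setting this equal to demand: 676 - 3Pb = -521 + 9Pb, so Pb = 99.75.
Sellers receive Ps = 99.75 + 15 = 114.75; Q' = 676 − 3·99.75 = 376.75.
ΔCS = ½(343 + 376.75)(111 − 99.75) = 4048.59375; ΔPS = ½(343 + 376.75)(114.75 − 111) = 1349.53125.
Government spending = 15 × 376.75 = 5651.25.
Net change = 4048.59375 + 1349.53125 − 5651.25 = -253.125. The loss equals the DWL triangle ½·15·33.75.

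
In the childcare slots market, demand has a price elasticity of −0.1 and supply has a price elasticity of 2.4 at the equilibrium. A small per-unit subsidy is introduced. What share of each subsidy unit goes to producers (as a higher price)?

For a small subsidy around the equilibrium, the benefit split depends on the relative slopes, which at a point are proportional to the elasticities.
Buyer share = εs/(εs + |εd|) = 2.4/(2.4 + 0.1) = 0.96; seller share = |εd|/(εs + |εd|) = 0.04.
So producers capture 0.04 of the subsidy.

Producer share = 0.04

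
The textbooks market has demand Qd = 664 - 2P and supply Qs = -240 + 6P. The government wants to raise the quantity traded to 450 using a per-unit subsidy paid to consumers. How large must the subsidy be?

At Q = 450, invert demand for the buyer price: Pb = (664 − 450)/2 = 107; invert supply for the seller price: Ps = (450 − (-240))/6 = 115.
The subsidy must fill the gap: s = Ps − Pb = 115 − 107 = 8.

Required subsidy s = 8 per unit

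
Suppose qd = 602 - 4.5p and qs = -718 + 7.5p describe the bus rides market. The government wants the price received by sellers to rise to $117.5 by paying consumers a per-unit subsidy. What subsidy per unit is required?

Required subsidy s = $20 per unit

At a seller price of 117.5, quantity supplied is -718 + 7.5·117.5 = 163.25.
Buyers absorb 163.25 only when they pay pb with 602 − 4.5·pb = 163.25, i.e. pb = 97.5.
s = ps − pb = 117.5 − 97.5 = 20.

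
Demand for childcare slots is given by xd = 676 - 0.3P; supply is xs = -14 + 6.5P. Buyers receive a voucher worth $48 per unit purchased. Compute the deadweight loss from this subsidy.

Deadweight loss = 5616/17

Pre-subsidy: 676 - 0.3P = -14 + 6.5P gives P* = 1725/17, x* = 21949/34.
With the rebate, buyers effectively pay Pb = Ps − 48, where Ps is the price sellers receive.
Demand in terms of Ps becomes xd = 676 − 0.3(Ps − 48) = 690.4 - 0.3Ps. Setting this equal to supply: 690.4 - 0.3Ps = -14 + 6.5Ps, so Ps = 1761/17.
Buyers pay Pb = 1761/17 − 48 = 945/17; x' = -14 + 6.5·(1761/17) = 22417/34.
The subsidy expands output by 22417/34 − 21949/34 = 234/17 past the efficient level; on those units the gap between marginal cost and willingness to pay runs from 0 up to 48.
DWL = ½ × 48 × 234/17 = 5616/17.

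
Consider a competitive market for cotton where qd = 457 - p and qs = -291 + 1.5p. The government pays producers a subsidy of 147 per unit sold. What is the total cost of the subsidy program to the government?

Pre-subsidy: 457 - p = -291 + 1.5p gives p* = 299.2, q* = 157.8.
With the subsidy, sellers receive ps = pb + 147 for each unit, where pb is the price buyers pay.
Supply in terms of pb becomes qs = -291 + 1.5(pb + 147) = -70.5 + 1.5pb. Setting this equal to demand: 457 - pb = -70.5 + 1.5pb, so pb = 211.
Sellers receive ps = 211 + 147 = 358; q' = 457 − 1·211 = 246.
Government outlay = subsidy × quantity = 147 × 246 = 36162.

Government cost = 36162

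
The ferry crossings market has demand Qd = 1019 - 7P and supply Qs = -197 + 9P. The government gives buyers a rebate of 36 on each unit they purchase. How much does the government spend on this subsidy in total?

Pre-subsidy: 1019 - 7P = -197 + 9P gives P* = 76, Q* = 487.
With the rebate, buyers effectively pay Pb = Ps − 36, where Ps is the price sellers receive.
Demand in terms of Ps becomes Qd = 1019 − 7(Ps − 36) = 1271 - 7Ps. Setting this equal to supply: 1271 - 7Ps = -197 + 9Ps, so Ps = 91.75.
Buyers pay Pb = 91.75 − 36 = 55.75; Q' = -197 + 9·91.75 = 628.75.
Government outlay = subsidy × quantity = 36 × 628.75 = 22635.

Government cost = 22635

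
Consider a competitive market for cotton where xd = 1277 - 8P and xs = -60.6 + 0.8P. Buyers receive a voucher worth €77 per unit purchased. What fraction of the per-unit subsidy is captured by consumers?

Pre-subsidy: 1277 - 8P = -60.6 + 0.8P gives P* = 152, x* = 61.
With the rebate, buyers effectively pay Pb = Ps − 77, where Ps is the price sellers receive.
Demand in terms of Ps becomes xd = 1277 − 8(Ps − 77) = 1893 - 8Ps. Setting this equal to supply: 1893 - 8Ps = -60.6 + 0.8Ps, so Ps = 222.
Buyers pay Pb = 222 − 77 = 145; x' = -60.6 + 0.8·222 = 117.
Buyers' price falls by P* − Pb = 152 − 145 = 7; sellers' price rises by Ps − P* = 222 − 152 = 70.
So consumers capture 7/77 = 1/11 of each unit of subsidy.

Consumer share = 1/11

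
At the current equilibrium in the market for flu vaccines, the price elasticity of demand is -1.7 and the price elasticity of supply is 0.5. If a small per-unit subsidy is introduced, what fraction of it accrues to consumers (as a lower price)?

Consumer share = 5/22

For a small subsidy around the equilibrium, the benefit split depends on the relative slopes, which at a point are proportional to the elasticities.
Buyer share = εs/(εs + |εd|) = 0.5/(0.5 + 1.7) = 5/22; seller share = |εd|/(εs + |εd|) = 17/22.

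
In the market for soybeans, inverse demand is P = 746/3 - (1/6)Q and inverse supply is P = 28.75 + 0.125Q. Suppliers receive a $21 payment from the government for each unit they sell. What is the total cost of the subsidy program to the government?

Pre-subsidy: 746/3 - (1/6)Q = 28.75 + 0.125Q gives Q* = 754 and P* = 123.
With the subsidy, sellers receive Ps = Pb + 21 for each unit, where Pb is the price buyers pay.
On the curves, Pb = 746/3 - (1/6)Q and Ps = 28.75 + 0.125Q; the wedge Ps − Pb = 21 gives 28.75 + 0.125Q − (746/3 - (1/6)Q) = 21, so Q' = 826.
Then Pb = 746/3 − (1/6)·826 = 111 and Ps = 28.75 + 0.125·826 = 132.
Government outlay = subsidy × quantity = 21 × 826 = 17346.

Government cost = $17346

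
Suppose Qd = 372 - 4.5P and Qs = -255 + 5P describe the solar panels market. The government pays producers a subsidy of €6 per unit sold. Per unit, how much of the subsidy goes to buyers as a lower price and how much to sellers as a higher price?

Buyers gain 60/19 per unit; sellers gain 54/19 per unit

Pre-subsidy: 372 - 4.5P = -255 + 5P gives P* = 66, Q* = 75.
With the subsidy, sellers receive Ps = Pb + 6 for each unit, where Pb is the price buyers pay.
Supply in terms of Pb becomes Qs = -255 + 5(Pb + 6) = -225 + 5Pb. Setting this equal to demand: 372 - 4.5Pb = -225 + 5Pb, so Pb = 1194/19.
Sellers receive Ps = 1194/19 + 6 = 1308/19; Q' = 372 − 4.5·(1194/19) = 1695/19.
Buyers' price falls by P* − Pb = 66 − 1194/19 = 60/19; sellers' price rises by Ps − P* = 1308/19 − 66 = 54/19.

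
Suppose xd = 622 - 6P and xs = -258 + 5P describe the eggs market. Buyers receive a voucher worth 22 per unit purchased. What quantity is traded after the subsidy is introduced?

x' = 202

Pre-subsidy: 622 - 6P = -258 + 5P gives P* = 80, x* = 142.
With the rebate, buyers effectively pay Pb = Ps − 22, where Ps is the price sellers receive.
Demand in terms of Ps becomes xd = 622 − 6(Ps − 22) = 754 - 6Ps. Setting this equal to supply: 754 - 6Ps = -258 + 5Ps, so Ps = 92.
Buyers pay Pb = 92 − 22 = 70; x' = -258 + 5·92 = 202.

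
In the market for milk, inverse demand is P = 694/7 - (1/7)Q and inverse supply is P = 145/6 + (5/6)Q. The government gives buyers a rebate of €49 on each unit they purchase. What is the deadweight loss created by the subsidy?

Deadweight loss = 50421/41

Pre-subsidy: 694/7 - (1/7)Q = 145/6 + (5/6)Q gives Q* = 3149/41 and P* = 3615/41.
With the rebate, buyers effectively pay Pb = Ps − 49, where Ps is the price sellers receive.
On the curves, Pb = 694/7 - (1/7)Q and Ps = 145/6 + (5/6)Q; the wedge Ps − Pb = 49 gives 145/6 + (5/6)Q − (694/7 - (1/7)Q) = 49, so Q' = 127.
Then Pb = 694/7 − (1/7)·127 = 81 and Ps = 145/6 + (5/6)·127 = 130.
The subsidy expands output by 127 − 3149/41 = 2058/41 past the efficient level; on those units the gap between marginal cost and willingness to pay runs from 0 up to 49.
DWL = ½ × 49 × 2058/41 = 50421/41.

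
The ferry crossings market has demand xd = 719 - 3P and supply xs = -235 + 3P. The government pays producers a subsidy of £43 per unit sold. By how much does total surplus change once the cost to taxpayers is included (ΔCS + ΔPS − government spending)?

Net change in total surplus = -£1386.75

Pre-subsidy: 719 - 3P = -235 + 3P gives P* = 159, x* = 242.
With the subsidy, sellers receive Ps = Pb + 43 for each unit, where Pb is the price buyers pay.
Supply in terms of Pb becomes xs = -235 + 3(Pb + 43) = -106 + 3Pb. Setting this equal to demand: 719 - 3Pb = -106 + 3Pb, so Pb = 137.5.
Sellers receive Ps = 137.5 + 43 = 180.5; x' = 719 − 3·137.5 = 306.5.
ΔCS = ½(242 + 306.5)(159 − 137.5) = 5896.375; ΔPS = ½(242 + 306.5)(180.5 − 159) = 5896.375.
Government spending = 43 × 306.5 = 13179.5.
Net change = 5896.375 + 5896.375 − 13179.5 = -1386.75. The loss equals the DWL triangle ½·43·64.5.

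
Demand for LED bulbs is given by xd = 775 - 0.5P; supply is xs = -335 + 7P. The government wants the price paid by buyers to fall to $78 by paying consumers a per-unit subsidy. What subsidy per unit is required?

Required subsidy s = $75 per unit

At a buyer price of 78, quantity demanded is 775 − 0.5·78 = 736.
Sellers supply 736 only when they receive Ps with -335 + 7·Ps = 736, i.e. Ps = 153.
s = Ps − Pb = 153 − 78 = 75.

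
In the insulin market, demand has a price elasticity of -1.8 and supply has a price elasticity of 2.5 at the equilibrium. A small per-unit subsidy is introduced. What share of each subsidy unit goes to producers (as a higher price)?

Producer share = 18/43

For a small subsidy around the equilibrium, the benefit split depends on the relative slopes, which at a point are proportional to the elasticities.
Buyer share = εs/(εs + |εd|) = 2.5/(2.5 + 1.8) = 25/43; seller share = |εd|/(εs + |εd|) = 18/43.
So producers capture 18/43 of the subsidy.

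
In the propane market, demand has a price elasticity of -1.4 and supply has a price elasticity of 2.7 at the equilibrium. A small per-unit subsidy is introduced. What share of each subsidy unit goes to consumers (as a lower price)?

For a small subsidy around the equilibrium, the benefit split depends on the relative slopes, which at a point are proportional to the elasticities.
Buyer share = εs/(εs + |εd|) = 2.7/(2.7 + 1.4) = 27/41; seller share = |εd|/(εs + |εd|) = 14/41.

Consumer share = 27/41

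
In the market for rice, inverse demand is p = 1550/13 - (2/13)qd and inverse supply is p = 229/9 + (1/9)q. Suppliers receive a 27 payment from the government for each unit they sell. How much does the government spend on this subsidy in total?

Pre-subsidy: 1550/13 - (2/13)q = 229/9 + (1/9)q gives q* = 10973/31 and p* = 2008/31.
With the subsidy, sellers receive ps = pb + 27 for each unit, where pb is the price buyers pay.
On the curves, pb = 1550/13 - (2/13)q and ps = 229/9 + (1/9)q; the wedge ps − pb = 27 gives 229/9 + (1/9)q − (1550/13 - (2/13)q) = 27, so q' = 14132/31.
Then pb = 1550/13 − (2/13)·(14132/31) = 1522/31 and ps = 229/9 + (1/9)·(14132/31) = 2359/31.
Government outlay = subsidy × quantity = 27 × 14132/31 = 381564/31.

Government cost = 381564/31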